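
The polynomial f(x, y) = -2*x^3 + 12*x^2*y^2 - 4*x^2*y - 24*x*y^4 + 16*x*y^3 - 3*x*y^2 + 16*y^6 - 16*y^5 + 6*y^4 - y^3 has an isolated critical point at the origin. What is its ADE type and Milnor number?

Type D4, Milnor number mu = 4.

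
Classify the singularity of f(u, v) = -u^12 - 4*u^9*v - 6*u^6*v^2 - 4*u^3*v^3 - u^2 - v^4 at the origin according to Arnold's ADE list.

The Hessian of f at 0 has rank 1. Corank 1: A-series; mu = 3 gives A_3.

A_{3}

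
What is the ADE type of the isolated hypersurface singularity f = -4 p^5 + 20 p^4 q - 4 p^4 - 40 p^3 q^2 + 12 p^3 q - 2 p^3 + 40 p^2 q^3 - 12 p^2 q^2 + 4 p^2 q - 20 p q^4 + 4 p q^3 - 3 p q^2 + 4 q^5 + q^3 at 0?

D_{4}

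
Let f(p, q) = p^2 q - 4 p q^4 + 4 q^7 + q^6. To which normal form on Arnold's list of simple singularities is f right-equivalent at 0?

D_7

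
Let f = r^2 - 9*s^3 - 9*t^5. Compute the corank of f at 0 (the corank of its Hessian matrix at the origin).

The Hessian at 0 is [[0, 0, 0], [0, 0, 0], [0, 0, 2]] of rank 1; hence corank 2.

2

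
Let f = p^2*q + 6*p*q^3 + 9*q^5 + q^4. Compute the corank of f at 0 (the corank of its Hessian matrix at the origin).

The Hessian at 0 is [[0, 0], [0, 0]] of rank 0; hence corank 2.

2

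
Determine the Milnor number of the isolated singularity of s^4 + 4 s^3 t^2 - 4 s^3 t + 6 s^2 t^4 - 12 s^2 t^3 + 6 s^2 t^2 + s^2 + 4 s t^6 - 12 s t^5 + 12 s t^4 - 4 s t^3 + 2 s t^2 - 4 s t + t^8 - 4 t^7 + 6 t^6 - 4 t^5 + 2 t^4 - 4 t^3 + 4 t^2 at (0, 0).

3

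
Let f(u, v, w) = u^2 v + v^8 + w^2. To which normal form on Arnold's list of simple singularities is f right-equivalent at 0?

D_{9}

The Hessian of f at 0 has rank 1. Corank 2; j^3 = u^2*v has shape L^2 M (L != M), so D-series; mu = 9 gives D_9.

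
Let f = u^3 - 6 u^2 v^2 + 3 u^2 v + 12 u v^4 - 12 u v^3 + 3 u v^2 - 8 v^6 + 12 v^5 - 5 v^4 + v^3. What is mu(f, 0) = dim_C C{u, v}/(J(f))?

6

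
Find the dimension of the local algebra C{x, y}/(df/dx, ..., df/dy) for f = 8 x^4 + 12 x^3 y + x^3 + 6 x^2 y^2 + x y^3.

The Hessian of f at 0 has rank 0. Corank 2; j^3 = x^3 is a perfect cube, so E-series; the 4-jet and mu = 7 give E_7.

7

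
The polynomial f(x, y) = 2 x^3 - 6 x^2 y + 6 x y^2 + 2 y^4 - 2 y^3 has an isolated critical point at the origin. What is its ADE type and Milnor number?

The Hessian of f at 0 is [[0, 0], [0, 0]] with rank 0, so corank 2. A Groebner basis of the Jacobian ideal J(f) in C{x,y} is {y^3, x^2 - 2*x*y + y^2}; counting standard monomials gives mu = 6. Corank 2; j^3 = 2*(x - y)^3 is a perfect cube, so E-series; the 4-jet and mu = 6 give E_6.

Type E_6, Milnor number mu = 6.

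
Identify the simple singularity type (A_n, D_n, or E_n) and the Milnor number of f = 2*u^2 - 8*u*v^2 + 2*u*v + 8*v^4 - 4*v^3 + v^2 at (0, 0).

Type A1, Milnor number mu = 1.

The Hessian of f at 0 has rank 2. Corank 0: nondegenerate Morse point, so A_1.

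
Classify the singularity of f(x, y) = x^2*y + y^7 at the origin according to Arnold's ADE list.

D8

The Hessian of f at 0 has rank 0. Corank 2; j^3 = x^2*y has shape L^2 M (L != M), so D-series; mu = 8 gives D_8.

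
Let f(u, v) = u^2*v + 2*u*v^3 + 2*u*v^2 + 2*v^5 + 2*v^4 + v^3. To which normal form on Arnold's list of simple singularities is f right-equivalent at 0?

The Hessian of f at 0 has rank 0. Corank 2; j^3 = v*(u + v)^2 has shape L^2 M (L != M), so D-series; mu = 6 gives D_6.

D6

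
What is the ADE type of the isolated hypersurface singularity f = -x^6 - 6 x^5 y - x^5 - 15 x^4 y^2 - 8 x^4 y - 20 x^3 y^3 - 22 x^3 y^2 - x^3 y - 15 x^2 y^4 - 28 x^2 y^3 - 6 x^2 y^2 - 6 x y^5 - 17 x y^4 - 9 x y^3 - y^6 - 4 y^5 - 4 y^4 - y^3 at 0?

E7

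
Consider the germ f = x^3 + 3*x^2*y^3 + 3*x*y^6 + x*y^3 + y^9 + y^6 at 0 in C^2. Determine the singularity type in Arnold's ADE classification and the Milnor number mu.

The Hessian of f at 0 is [[0, 0], [0, 0]] with rank 0, so corank 2. A Groebner basis of the Jacobian ideal J(f) in C{x,y} is {x^3, x*y^2, 3*x^2 + y^3}; counting standard monomials gives mu = 7. Corank 2; j^3 = x^3 is a perfect cube, so E-series; the 4-jet and mu = 7 give E_7.

Type E7, Milnor number mu = 7.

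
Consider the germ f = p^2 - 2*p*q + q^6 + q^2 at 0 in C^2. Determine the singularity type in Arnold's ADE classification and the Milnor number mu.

Type A_5, Milnor number mu = 5.

The Hessian of f at 0 has rank 1. Corank 1: A-series; mu = 5 gives A_5.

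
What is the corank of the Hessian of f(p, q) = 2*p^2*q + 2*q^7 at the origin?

2

The Hessian at 0 is [[0, 0], [0, 0]] of rank 0; hence corank 2.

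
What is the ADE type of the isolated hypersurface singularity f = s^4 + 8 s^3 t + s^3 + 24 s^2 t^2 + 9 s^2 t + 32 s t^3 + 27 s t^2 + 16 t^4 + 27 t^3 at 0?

The Hessian of f at 0 is [[0, 0], [0, 0]] with rank 0, so corank 2. A Groebner basis of the Jacobian ideal J(f) in C{s,t} is {t^4, s*t^2 + 8*t^3/3, s^2 + 6*s*t + 9*t^2}; counting standard monomials gives mu = 6. Corank 2; j^3 = (s + 3*t)^3 is a perfect cube, so E-series; the 4-jet and mu = 6 give E_6.

E6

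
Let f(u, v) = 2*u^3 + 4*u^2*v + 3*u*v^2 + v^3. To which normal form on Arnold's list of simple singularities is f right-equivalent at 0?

The Hessian of f at 0 has rank 0. Corank 2; j^3 = (u + v)*(2*u^2 + 2*u*v + v^2) splits into three distinct lines over C (the quadratic factor has nonzero discriminant), so D_4.

D4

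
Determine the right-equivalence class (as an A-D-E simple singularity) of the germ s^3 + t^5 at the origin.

E8

The Hessian of f at 0 is [[0, 0], [0, 0]] with rank 0, so corank 2. A Groebner basis of the Jacobian ideal J(f) in C{s,t} is {t^4, s^2}; counting standard monomials gives mu = 8. Corank 2; j^3 = s^3 is a perfect cube, so E-series; the 5-jet and mu = 8 give E_8.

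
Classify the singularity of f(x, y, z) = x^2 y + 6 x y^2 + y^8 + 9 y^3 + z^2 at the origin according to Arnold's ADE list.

The Hessian of f at 0 has rank 1. Corank 2; j^3 = y*(x + 3*y)^2 has shape L^2 M (L != M), so D-series; mu = 9 gives D_9.

D9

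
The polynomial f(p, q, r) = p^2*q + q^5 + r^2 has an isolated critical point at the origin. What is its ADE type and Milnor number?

The Hessian of f at 0 has rank 1. Corank 2; j^3 = p^2*q has shape L^2 M (L != M), so D-series; mu = 6 gives D_6.

Type D6, Milnor number mu = 6.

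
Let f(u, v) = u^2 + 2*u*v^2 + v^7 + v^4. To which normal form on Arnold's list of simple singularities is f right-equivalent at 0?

A6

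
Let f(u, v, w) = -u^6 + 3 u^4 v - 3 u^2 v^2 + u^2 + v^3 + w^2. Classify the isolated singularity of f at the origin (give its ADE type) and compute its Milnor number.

Type A_2, Milnor number mu = 2.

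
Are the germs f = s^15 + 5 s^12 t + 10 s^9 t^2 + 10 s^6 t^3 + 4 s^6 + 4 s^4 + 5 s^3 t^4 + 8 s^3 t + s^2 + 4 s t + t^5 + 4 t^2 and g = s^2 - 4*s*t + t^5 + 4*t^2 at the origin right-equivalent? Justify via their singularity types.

Yes.

The Hessian of f at 0 has rank 1. Corank 1: A-series; mu = 4 gives A_4. The Hessian of g at 0 has rank 1. Corank 1: A-series; mu = 4 gives A_4. Both have type A_4, hence right-equivalent.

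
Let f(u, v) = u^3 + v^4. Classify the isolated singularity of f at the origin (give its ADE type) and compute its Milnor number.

Type E_{6}, Milnor number mu = 6.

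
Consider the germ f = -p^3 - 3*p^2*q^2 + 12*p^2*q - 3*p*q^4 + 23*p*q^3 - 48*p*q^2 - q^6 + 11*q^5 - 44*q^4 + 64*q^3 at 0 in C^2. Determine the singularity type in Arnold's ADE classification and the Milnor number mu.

Type E_7, Milnor number mu = 7.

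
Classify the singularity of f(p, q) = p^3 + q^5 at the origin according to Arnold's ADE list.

E_{8}

The Hessian of f at 0 has rank 0. Corank 2; j^3 = p^3 is a perfect cube, so E-series; the 5-jet and mu = 8 give E_8.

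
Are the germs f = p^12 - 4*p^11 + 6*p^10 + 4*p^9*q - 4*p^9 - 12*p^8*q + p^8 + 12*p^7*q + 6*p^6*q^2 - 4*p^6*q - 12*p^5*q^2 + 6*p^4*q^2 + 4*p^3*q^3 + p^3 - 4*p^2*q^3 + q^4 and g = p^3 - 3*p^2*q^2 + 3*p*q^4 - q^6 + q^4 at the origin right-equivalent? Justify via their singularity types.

The Hessian of f at 0 has rank 0. Corank 2; j^3 = p^3 is a perfect cube, so E-series; the 4-jet and mu = 6 give E_6. The Hessian of g at 0 has rank 0. Corank 2; j^3 = p^3 is a perfect cube, so E-series; the 4-jet and mu = 6 give E_6. Both have type E_6, hence right-equivalent.

Yes.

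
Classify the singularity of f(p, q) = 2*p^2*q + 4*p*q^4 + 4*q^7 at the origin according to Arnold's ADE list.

D8

The Hessian of f at 0 has rank 0. Corank 2; j^3 = 2*p^2*q has shape L^2 M (L != M), so D-series; mu = 8 gives D_8.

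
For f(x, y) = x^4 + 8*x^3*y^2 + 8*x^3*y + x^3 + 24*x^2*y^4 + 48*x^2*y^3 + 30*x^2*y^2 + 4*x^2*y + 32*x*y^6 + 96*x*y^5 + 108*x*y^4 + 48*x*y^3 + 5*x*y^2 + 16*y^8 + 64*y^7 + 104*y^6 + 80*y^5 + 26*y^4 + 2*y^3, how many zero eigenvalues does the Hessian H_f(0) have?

Hessian at 0 has rank 0.

2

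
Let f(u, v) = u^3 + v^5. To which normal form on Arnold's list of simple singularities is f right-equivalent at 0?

E_8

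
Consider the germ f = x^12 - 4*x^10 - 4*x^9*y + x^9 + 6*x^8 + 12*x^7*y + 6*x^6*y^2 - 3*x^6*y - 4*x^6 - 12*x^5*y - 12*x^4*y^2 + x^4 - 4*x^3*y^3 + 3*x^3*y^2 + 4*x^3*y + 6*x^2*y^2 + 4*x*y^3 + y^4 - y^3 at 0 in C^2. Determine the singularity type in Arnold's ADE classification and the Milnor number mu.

Type E_{6}, Milnor number mu = 6.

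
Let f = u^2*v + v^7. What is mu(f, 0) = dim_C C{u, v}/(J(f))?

The Hessian of f at 0 has rank 0. Corank 2; j^3 = u^2*v has shape L^2 M (L != M), so D-series; mu = 8 gives D_8.

8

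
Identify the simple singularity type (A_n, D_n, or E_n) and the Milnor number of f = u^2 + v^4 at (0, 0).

Type A_3, Milnor number mu = 3.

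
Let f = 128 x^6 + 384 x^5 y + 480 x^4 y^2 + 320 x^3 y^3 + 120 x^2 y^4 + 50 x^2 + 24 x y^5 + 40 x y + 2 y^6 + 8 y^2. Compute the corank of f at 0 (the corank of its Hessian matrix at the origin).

Hessian at 0 has rank 1.

1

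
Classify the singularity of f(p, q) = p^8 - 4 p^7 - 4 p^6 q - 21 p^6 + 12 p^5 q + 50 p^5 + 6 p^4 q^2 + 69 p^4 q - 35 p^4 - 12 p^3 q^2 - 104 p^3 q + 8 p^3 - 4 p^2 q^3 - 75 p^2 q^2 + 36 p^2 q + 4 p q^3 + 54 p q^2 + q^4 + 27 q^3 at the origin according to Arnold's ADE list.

E_6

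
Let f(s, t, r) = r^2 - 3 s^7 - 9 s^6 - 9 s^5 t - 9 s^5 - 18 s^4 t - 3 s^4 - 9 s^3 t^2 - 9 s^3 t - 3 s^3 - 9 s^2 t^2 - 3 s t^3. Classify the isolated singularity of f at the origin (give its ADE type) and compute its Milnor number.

Type E7, Milnor number mu = 7.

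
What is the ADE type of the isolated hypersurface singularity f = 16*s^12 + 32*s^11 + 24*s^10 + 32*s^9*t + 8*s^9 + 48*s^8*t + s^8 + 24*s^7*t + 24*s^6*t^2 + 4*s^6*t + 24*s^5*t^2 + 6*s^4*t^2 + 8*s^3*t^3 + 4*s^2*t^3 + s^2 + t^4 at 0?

The Hessian of f at 0 has rank 1. Corank 1: A-series; mu = 3 gives A_3.

A_3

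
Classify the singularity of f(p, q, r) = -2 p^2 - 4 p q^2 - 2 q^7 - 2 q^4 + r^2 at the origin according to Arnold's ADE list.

A6

The Hessian of f at 0 has rank 2. Corank 1: A-series; mu = 6 gives A_6.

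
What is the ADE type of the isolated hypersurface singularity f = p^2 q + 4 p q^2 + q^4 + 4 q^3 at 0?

The Hessian of f at 0 has rank 0. Corank 2; j^3 = q*(p + 2*q)^2 has shape L^2 M (L != M), so D-series; mu = 5 gives D_5.

D_5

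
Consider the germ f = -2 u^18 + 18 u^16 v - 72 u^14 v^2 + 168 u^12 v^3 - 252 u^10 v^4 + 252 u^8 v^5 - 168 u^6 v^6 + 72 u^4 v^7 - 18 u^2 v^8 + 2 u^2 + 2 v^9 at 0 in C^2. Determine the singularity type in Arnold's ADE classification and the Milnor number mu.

Type A_{8}, Milnor number mu = 8.

The Hessian of f at 0 is [[4, 0], [0, 0]] with rank 1, so corank 1. A Groebner basis of the Jacobian ideal J(f) in C{u,v} is {v^8, u}; counting standard monomials gives mu = 8. Corank 1: A-series; mu = 8 gives A_8.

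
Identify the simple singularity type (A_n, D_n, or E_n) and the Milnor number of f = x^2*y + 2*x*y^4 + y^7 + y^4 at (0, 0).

Type D5, Milnor number mu = 5.

The Hessian of f at 0 has rank 0. Corank 2; j^3 = x^2*y has shape L^2 M (L != M), so D-series; mu = 5 gives D_5.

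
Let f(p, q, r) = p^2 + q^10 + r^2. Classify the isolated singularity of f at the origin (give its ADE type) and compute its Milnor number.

The Hessian of f at 0 has rank 2. Corank 1: A-series; mu = 9 gives A_9.

Type A_9, Milnor number mu = 9.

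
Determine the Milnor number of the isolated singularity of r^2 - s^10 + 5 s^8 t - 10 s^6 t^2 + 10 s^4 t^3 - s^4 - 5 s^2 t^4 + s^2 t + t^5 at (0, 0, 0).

6

The Hessian of f at 0 is [[0, 0, 0], [0, 0, 0], [0, 0, 2]] with rank 1, so corank 2. A Groebner basis of the Jacobian ideal J(f) in C{s,t,r} is {s^2/5 + t^4, s^3, s*t, r}; counting standard monomials gives mu = 6. Corank 2; j^3 = s^2*t has shape L^2 M (L != M), so D-series; mu = 6 gives D_6.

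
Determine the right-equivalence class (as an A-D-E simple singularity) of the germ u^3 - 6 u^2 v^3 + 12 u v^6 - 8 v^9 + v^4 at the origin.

E6

The Hessian of f at 0 has rank 0. Corank 2; j^3 = u^3 is a perfect cube, so E-series; the 4-jet and mu = 6 give E_6.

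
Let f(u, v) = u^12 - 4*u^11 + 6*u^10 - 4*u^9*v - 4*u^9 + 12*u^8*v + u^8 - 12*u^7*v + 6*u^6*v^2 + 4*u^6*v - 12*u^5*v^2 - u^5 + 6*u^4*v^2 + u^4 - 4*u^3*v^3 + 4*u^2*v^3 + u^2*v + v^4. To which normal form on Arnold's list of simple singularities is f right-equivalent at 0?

D_5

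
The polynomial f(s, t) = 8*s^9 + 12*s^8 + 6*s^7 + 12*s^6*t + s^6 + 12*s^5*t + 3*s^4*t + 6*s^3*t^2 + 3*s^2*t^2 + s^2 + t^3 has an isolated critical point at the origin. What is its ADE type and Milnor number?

The Hessian of f at 0 has rank 1. Corank 1: A-series; mu = 2 gives A_2.

Type A2, Milnor number mu = 2.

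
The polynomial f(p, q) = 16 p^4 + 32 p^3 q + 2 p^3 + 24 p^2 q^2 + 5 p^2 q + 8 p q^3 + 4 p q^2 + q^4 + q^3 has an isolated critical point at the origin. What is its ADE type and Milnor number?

Type D_{5}, Milnor number mu = 5.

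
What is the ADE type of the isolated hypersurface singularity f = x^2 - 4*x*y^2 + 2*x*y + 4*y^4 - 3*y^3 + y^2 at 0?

The Hessian of f at 0 is [[2, 2], [2, 2]] with rank 1, so corank 1. A Groebner basis of the Jacobian ideal J(f) in C{x,y} is {y^2, x + y}; counting standard monomials gives mu = 2. Corank 1: A-series; mu = 2 gives A_2.

A2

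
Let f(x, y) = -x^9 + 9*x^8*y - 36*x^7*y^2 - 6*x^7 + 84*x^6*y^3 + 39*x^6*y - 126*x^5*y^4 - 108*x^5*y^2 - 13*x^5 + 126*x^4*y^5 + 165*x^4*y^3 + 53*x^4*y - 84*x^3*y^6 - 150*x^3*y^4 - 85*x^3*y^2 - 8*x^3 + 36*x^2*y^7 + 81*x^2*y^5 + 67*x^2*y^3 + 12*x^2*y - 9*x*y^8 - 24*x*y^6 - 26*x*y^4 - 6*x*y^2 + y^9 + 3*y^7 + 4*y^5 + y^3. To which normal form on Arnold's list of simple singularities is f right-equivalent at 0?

The Hessian of f at 0 is [[0, 0], [0, 0]] with rank 0, so corank 2. A Groebner basis of the Jacobian ideal J(f) in C{x,y} is {-40*x^2 + x*y^3 + 40*x*y - 10*y^2, -64*x^2 + 64*x*y + y^4 - 16*y^2, x^3 - 3*x*y^2/4 + y^3/4, x^2*y - x*y^2 + y^3/4}; counting standard monomials gives mu = 8. Corank 2; j^3 = -(2*x - y)^3 is a perfect cube, so E-series; the 5-jet and mu = 8 give E_8.

E8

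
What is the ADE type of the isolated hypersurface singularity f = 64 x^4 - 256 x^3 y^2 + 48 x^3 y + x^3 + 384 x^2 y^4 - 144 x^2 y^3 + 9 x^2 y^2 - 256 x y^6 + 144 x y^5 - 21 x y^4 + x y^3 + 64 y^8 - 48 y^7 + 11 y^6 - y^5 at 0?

The Hessian of f at 0 has rank 0. Corank 2; j^3 = x^3 is a perfect cube, so E-series; the 4-jet and mu = 7 give E_7.

E_7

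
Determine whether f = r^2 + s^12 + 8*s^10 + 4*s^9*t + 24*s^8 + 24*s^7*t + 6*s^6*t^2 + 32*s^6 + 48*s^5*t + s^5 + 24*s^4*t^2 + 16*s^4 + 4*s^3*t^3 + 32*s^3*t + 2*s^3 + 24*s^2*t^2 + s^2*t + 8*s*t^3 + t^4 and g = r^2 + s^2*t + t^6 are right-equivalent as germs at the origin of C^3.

No.

The Hessian of f at 0 has rank 1. Corank 2; j^3 = s^2*(2*s + t) has shape L^2 M (L != M), so D-series; mu = 5 gives D_5. The Hessian of g at 0 has rank 1. Corank 2; j^3 = s^2*t has shape L^2 M (L != M), so D-series; mu = 7 gives D_7. f is D_5 but g is D_7, hence not right-equivalent.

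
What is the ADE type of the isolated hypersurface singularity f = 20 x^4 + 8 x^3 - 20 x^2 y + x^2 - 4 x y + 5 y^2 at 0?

A1

The Hessian of f at 0 is [[2, -4], [-4, 10]] with rank 2, so corank 0. A Groebner basis of the Jacobian ideal J(f) in C{x,y} is {x, y}; counting standard monomials gives mu = 1. Corank 0: nondegenerate Morse point, so A_1.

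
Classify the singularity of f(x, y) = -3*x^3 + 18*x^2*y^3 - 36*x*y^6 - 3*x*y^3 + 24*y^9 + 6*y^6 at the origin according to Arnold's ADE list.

E_{7}

The Hessian of f at 0 has rank 0. Corank 2; j^3 = -3*x^3 is a perfect cube, so E-series; the 4-jet and mu = 7 give E_7.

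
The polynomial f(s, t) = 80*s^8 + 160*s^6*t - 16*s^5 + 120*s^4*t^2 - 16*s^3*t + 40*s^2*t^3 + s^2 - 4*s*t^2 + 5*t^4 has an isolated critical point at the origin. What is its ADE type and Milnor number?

Type A3, Milnor number mu = 3.

The Hessian of f at 0 is [[2, 0], [0, 0]] with rank 1, so corank 1. A Groebner basis of the Jacobian ideal J(f) in C{s,t} is {s^2, s*t, -s/2 + t^2}; counting standard monomials gives mu = 3. Corank 1: A-series; mu = 3 gives A_3.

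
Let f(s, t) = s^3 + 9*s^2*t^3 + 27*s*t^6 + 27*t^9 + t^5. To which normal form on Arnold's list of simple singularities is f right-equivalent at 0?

E_{8}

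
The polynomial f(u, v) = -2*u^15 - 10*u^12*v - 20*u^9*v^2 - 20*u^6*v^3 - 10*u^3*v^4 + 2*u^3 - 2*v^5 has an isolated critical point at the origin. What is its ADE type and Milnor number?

The Hessian of f at 0 has rank 0. Corank 2; j^3 = 2*u^3 is a perfect cube, so E-series; the 5-jet and mu = 8 give E_8.

Type E_{8}, Milnor number mu = 8.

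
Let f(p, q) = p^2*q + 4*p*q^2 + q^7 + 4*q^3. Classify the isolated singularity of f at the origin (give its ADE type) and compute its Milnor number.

The Hessian of f at 0 has rank 0. Corank 2; j^3 = q*(p + 2*q)^2 has shape L^2 M (L != M), so D-series; mu = 8 gives D_8.

Type D8, Milnor number mu = 8.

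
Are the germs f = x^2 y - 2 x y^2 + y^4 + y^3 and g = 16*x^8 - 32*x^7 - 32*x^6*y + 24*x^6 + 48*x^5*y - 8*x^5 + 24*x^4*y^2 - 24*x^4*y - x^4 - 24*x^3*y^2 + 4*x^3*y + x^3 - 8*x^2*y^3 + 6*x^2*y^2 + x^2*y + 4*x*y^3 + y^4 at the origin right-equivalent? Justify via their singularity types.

Yes.

The Hessian of f at 0 is [[0, 0], [0, 0]] with rank 0, so corank 2. A Groebner basis of the Jacobian ideal J(f) in C{x,y} is {x^3 + x^2/4 - y^2/4, x^2/4 + y^3 - y^2/4, x*y - y^2}; counting standard monomials gives mu = 5. Corank 2; j^3 = y*(x - y)^2 has shape L^2 M (L != M), so D-series; mu = 5 gives D_5. The Hessian of g at 0 is [[0, 0], [0, 0]] with rank 0, so corank 2. A Groebner basis of the Jacobian ideal J(g) in C{x,y} is {x*y^2, -x*y/4 + y^3, x^2 + x*y}; counting standard monomials gives mu = 5. Corank 2; j^3 = x^2*(x + y) has shape L^2 M (L != M), so D-series; mu = 5 gives D_5. Both have type D_5, hence right-equivalent.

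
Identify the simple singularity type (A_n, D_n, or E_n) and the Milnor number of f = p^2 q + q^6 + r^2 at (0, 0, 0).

Type D_7, Milnor number mu = 7.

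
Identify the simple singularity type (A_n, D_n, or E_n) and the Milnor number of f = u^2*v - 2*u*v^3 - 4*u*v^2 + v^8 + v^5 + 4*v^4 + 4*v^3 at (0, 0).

Type D_9, Milnor number mu = 9.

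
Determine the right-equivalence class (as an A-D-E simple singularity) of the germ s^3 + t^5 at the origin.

E_{8}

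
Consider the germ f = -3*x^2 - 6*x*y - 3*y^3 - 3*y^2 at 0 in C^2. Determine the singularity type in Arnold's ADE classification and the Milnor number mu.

Type A_{2}, Milnor number mu = 2.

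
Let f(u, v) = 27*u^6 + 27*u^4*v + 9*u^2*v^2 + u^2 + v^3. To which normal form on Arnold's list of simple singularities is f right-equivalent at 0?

The Hessian of f at 0 is [[2, 0], [0, 0]] with rank 1, so corank 1. A Groebner basis of the Jacobian ideal J(f) in C{u,v} is {v^2, u}; counting standard monomials gives mu = 2. Corank 1: A-series; mu = 2 gives A_2.

A_2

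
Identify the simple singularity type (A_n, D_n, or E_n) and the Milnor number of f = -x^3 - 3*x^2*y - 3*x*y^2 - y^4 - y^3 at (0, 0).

Type E6, Milnor number mu = 6.

The Hessian of f at 0 has rank 0. Corank 2; j^3 = -(x + y)^3 is a perfect cube, so E-series; the 4-jet and mu = 6 give E_6.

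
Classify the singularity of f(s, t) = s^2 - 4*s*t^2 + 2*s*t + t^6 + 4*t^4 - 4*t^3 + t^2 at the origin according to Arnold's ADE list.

A5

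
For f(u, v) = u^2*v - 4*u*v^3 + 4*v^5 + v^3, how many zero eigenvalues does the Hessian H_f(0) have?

2

Hessian at 0 has rank 0.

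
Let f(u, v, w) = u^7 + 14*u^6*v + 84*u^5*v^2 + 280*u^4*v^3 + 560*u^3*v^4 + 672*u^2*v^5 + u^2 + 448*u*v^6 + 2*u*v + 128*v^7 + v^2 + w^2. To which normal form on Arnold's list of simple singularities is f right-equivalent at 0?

A6

The Hessian of f at 0 has rank 2. Corank 1: A-series; mu = 6 gives A_6.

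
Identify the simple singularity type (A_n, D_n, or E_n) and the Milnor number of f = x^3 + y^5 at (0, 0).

The Hessian of f at 0 is [[0, 0], [0, 0]] with rank 0, so corank 2. A Groebner basis of the Jacobian ideal J(f) in C{x,y} is {y^4, x^2}; counting standard monomials gives mu = 8. Corank 2; j^3 = x^3 is a perfect cube, so E-series; the 5-jet and mu = 8 give E_8.

Type E8, Milnor number mu = 8.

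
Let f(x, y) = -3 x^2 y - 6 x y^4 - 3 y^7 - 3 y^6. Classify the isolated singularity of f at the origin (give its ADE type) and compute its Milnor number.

The Hessian of f at 0 has rank 0. Corank 2; j^3 = -3*x^2*y has shape L^2 M (L != M), so D-series; mu = 7 gives D_7.

Type D7, Milnor number mu = 7.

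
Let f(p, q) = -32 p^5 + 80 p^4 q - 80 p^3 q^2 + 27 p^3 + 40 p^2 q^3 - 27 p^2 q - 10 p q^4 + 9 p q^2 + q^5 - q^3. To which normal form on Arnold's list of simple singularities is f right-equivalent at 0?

E8

The Hessian of f at 0 is [[0, 0], [0, 0]] with rank 0, so corank 2. A Groebner basis of the Jacobian ideal J(f) in C{p,q} is {q^5, p*q^3 - 3*q^4/8, p^2 - 2*p*q/3 + q^2/9}; counting standard monomials gives mu = 8. Corank 2; j^3 = (3*p - q)^3 is a perfect cube, so E-series; the 5-jet and mu = 8 give E_8.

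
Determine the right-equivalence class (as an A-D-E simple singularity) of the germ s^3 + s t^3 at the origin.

E_7

The Hessian of f at 0 has rank 0. Corank 2; j^3 = s^3 is a perfect cube, so E-series; the 4-jet and mu = 7 give E_7.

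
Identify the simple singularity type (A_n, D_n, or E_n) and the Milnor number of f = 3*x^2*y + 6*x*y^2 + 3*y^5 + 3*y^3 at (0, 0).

The Hessian of f at 0 is [[0, 0], [0, 0]] with rank 0, so corank 2. A Groebner basis of the Jacobian ideal J(f) in C{x,y} is {x^2/5 + y^4 - y^2/5, x^3 + y^3, x*y + y^2}; counting standard monomials gives mu = 6. Corank 2; j^3 = 3*y*(x + y)^2 has shape L^2 M (L != M), so D-series; mu = 6 gives D_6.

Type D6, Milnor number mu = 6.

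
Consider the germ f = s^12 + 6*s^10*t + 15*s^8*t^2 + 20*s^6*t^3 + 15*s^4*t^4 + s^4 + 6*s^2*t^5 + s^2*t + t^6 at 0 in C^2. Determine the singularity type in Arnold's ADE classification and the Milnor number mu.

Type D7, Milnor number mu = 7.

The Hessian of f at 0 has rank 0. Corank 2; j^3 = s^2*t has shape L^2 M (L != M), so D-series; mu = 7 gives D_7.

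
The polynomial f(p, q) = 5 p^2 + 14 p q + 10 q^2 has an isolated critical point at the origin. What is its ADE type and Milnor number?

The Hessian of f at 0 has rank 2. Corank 0: nondegenerate Morse point, so A_1.

Type A1, Milnor number mu = 1.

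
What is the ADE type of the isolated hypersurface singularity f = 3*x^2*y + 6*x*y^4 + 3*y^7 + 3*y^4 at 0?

The Hessian of f at 0 is [[0, 0], [0, 0]] with rank 0, so corank 2. A Groebner basis of the Jacobian ideal J(f) in C{x,y} is {x^3, x^2/4 + y^3, x*y}; counting standard monomials gives mu = 5. Corank 2; j^3 = 3*x^2*y has shape L^2 M (L != M), so D-series; mu = 5 gives D_5.

D5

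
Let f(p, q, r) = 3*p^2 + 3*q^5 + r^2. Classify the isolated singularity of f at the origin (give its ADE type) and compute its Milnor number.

Type A4, Milnor number mu = 4.

The Hessian of f at 0 is [[6, 0, 0], [0, 0, 0], [0, 0, 2]] with rank 2, so corank 1. A Groebner basis of the Jacobian ideal J(f) in C{p,q,r} is {q^4, p, r}; counting standard monomials gives mu = 4. Corank 1: A-series; mu = 4 gives A_4.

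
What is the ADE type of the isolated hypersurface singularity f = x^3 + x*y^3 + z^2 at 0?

The Hessian of f at 0 has rank 1. Corank 2; j^3 = x^3 is a perfect cube, so E-series; the 4-jet and mu = 7 give E_7.

E_7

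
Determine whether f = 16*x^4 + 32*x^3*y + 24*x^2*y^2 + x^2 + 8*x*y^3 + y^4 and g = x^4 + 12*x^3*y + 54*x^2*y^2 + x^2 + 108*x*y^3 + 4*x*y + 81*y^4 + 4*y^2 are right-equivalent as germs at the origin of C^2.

Yes.

The Hessian of f at 0 has rank 1. Corank 1: A-series; mu = 3 gives A_3. The Hessian of g at 0 has rank 1. Corank 1: A-series; mu = 3 gives A_3. Both have type A_3, hence right-equivalent.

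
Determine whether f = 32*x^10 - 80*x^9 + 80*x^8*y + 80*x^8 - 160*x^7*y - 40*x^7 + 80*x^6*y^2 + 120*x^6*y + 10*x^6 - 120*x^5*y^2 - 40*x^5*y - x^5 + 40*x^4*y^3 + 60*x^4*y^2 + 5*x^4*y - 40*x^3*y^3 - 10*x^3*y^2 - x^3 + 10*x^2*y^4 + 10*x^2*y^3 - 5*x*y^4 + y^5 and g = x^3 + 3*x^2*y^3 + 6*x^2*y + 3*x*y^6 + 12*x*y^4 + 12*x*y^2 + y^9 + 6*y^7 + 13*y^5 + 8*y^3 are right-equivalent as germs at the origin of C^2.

The Hessian of f at 0 is [[0, 0], [0, 0]] with rank 0, so corank 2. A Groebner basis of the Jacobian ideal J(f) in C{x,y} is {y^5, x*y^3 - y^4/4, x^2}; counting standard monomials gives mu = 8. Corank 2; j^3 = -x^3 is a perfect cube, so E-series; the 5-jet and mu = 8 give E_8. The Hessian of g at 0 is [[0, 0], [0, 0]] with rank 0, so corank 2. A Groebner basis of the Jacobian ideal J(g) in C{x,y} is {x^2/2 + x*y^3 + 2*x*y + 2*y^2, y^4, x^3 - 12*x*y^2 - 16*y^3, x^2*y + 4*x*y^2 + 4*y^3}; counting standard monomials gives mu = 8. Corank 2; j^3 = (x + 2*y)^3 is a perfect cube, so E-series; the 5-jet and mu = 8 give E_8. Both have type E_8, hence right-equivalent.

Yes.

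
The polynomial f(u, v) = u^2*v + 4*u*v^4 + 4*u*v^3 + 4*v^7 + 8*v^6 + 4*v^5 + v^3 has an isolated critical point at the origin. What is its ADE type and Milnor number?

The Hessian of f at 0 has rank 0. Corank 2; j^3 = v*(u^2 + v^2) splits into three distinct lines over C (the quadratic factor has nonzero discriminant), so D_4.

Type D4, Milnor number mu = 4.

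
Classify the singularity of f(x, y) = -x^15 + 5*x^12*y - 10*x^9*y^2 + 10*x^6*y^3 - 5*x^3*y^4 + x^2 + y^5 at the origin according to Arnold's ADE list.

A_4

The Hessian of f at 0 has rank 1. Corank 1: A-series; mu = 4 gives A_4.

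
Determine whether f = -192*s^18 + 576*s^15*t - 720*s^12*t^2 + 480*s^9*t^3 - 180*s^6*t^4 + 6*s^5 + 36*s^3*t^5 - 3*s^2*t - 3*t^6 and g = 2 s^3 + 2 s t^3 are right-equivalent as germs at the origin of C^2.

No.

The Hessian of f at 0 is [[0, 0], [0, 0]] with rank 0, so corank 2. A Groebner basis of the Jacobian ideal J(f) in C{s,t} is {s^2/6 + t^5, s^3, s*t}; counting standard monomials gives mu = 7. Corank 2; j^3 = -3*s^2*t has shape L^2 M (L != M), so D-series; mu = 7 gives D_7. The Hessian of g at 0 is [[0, 0], [0, 0]] with rank 0, so corank 2. A Groebner basis of the Jacobian ideal J(g) in C{s,t} is {s^3, s*t^2, 3*s^2 + t^3}; counting standard monomials gives mu = 7. Corank 2; j^3 = 2*s^3 is a perfect cube, so E-series; the 4-jet and mu = 7 give E_7. f is D_7 but g is E_7, hence not right-equivalent.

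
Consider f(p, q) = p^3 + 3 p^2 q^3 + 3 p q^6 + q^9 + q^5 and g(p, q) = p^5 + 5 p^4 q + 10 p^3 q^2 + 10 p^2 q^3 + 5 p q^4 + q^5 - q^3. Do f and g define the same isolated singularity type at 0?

The Hessian of f at 0 is [[0, 0], [0, 0]] with rank 0, so corank 2. A Groebner basis of the Jacobian ideal J(f) in C{p,q} is {p^2/2 + p*q^3, q^4, p^3, p^2*q}; counting standard monomials gives mu = 8. Corank 2; j^3 = p^3 is a perfect cube, so E-series; the 5-jet and mu = 8 give E_8. The Hessian of g at 0 is [[0, 0], [0, 0]] with rank 0, so corank 2. A Groebner basis of the Jacobian ideal J(g) in C{p,q} is {p^4 + 4*p^3*q, q^2}; counting standard monomials gives mu = 8. Corank 2; j^3 = -q^3 is a perfect cube, so E-series; the 5-jet and mu = 8 give E_8. Both have type E_8, hence right-equivalent.

Yes.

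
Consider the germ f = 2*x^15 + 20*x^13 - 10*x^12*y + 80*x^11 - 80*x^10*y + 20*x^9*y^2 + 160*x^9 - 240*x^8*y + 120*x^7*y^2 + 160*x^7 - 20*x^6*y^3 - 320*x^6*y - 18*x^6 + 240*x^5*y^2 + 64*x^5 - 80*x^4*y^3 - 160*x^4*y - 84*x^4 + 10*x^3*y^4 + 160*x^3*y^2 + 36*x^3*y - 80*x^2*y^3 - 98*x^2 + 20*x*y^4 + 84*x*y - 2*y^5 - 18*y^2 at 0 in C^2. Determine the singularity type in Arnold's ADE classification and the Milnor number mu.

Type A4, Milnor number mu = 4.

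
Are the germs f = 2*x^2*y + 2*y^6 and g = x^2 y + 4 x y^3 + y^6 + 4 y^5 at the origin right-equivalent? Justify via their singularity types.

The Hessian of f at 0 has rank 0. Corank 2; j^3 = 2*x^2*y has shape L^2 M (L != M), so D-series; mu = 7 gives D_7. The Hessian of g at 0 has rank 0. Corank 2; j^3 = x^2*y has shape L^2 M (L != M), so D-series; mu = 7 gives D_7. Both have type D_7, hence right-equivalent.

Yes.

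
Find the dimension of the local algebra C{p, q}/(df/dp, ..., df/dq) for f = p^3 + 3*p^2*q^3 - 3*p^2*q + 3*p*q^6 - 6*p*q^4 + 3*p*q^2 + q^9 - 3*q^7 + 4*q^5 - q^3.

8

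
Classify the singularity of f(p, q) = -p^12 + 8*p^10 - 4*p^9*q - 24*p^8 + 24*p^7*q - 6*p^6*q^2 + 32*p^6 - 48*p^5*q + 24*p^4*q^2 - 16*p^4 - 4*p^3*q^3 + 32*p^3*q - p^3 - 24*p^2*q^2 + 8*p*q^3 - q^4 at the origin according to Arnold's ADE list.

The Hessian of f at 0 has rank 0. Corank 2; j^3 = -p^3 is a perfect cube, so E-series; the 4-jet and mu = 6 give E_6.

E_{6}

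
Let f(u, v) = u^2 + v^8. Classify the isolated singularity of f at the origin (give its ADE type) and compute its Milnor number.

Type A7, Milnor number mu = 7.

The Hessian of f at 0 is [[2, 0], [0, 0]] with rank 1, so corank 1. A Groebner basis of the Jacobian ideal J(f) in C{u,v} is {v^7, u}; counting standard monomials gives mu = 7. Corank 1: A-series; mu = 7 gives A_7.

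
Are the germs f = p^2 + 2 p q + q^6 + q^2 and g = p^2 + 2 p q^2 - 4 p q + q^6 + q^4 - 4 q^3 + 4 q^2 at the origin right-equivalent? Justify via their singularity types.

The Hessian of f at 0 has rank 1. Corank 1: A-series; mu = 5 gives A_5. The Hessian of g at 0 has rank 1. Corank 1: A-series; mu = 5 gives A_5. Both have type A_5, hence right-equivalent.

Yes.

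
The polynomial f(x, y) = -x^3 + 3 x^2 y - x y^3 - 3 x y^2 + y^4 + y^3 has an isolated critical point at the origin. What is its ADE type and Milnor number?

The Hessian of f at 0 has rank 0. Corank 2; j^3 = -(x - y)^3 is a perfect cube, so E-series; the 4-jet and mu = 7 give E_7.

Type E7, Milnor number mu = 7.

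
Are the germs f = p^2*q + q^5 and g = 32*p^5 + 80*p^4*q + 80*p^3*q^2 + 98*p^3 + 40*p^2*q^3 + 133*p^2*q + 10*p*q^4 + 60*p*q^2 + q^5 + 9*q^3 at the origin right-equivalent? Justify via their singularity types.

The Hessian of f at 0 is [[0, 0], [0, 0]] with rank 0, so corank 2. A Groebner basis of the Jacobian ideal J(f) in C{p,q} is {p^2/5 + q^4, p^3, p*q}; counting standard monomials gives mu = 6. Corank 2; j^3 = p^2*q has shape L^2 M (L != M), so D-series; mu = 6 gives D_6. The Hessian of g at 0 is [[0, 0], [0, 0]] with rank 0, so corank 2. A Groebner basis of the Jacobian ideal J(g) in C{p,q} is {-16807*p*q/10 + q^4 - 7203*q^2/10, p*q^2 + 3*q^3/7, p^2 + 13*p*q/14 + 3*q^2/14}; counting standard monomials gives mu = 6. Corank 2; j^3 = (2*p + q)*(7*p + 3*q)^2 has shape L^2 M (L != M), so D-series; mu = 6 gives D_6. Both have type D_6, hence right-equivalent.

Yes.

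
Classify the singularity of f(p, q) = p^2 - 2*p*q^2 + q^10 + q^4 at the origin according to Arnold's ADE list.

The Hessian of f at 0 has rank 1. Corank 1: A-series; mu = 9 gives A_9.

A9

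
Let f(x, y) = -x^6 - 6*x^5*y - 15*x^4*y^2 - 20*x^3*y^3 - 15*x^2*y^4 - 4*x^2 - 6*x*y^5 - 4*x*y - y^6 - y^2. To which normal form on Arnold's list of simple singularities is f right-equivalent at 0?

A_5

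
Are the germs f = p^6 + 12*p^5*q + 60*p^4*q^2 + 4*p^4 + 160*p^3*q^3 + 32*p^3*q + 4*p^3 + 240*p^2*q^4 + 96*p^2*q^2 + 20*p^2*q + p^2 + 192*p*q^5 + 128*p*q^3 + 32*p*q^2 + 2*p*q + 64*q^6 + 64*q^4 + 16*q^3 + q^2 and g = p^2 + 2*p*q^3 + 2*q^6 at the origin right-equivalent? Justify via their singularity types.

Yes.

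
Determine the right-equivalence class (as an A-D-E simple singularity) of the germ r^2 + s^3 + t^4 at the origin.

The Hessian of f at 0 has rank 1. Corank 2; j^3 = s^3 is a perfect cube, so E-series; the 4-jet and mu = 6 give E_6.

E6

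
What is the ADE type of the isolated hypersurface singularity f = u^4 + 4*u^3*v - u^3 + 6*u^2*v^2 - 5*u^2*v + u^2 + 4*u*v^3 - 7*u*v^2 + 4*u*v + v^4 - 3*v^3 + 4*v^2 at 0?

A2

The Hessian of f at 0 has rank 1. Corank 1: A-series; mu = 2 gives A_2.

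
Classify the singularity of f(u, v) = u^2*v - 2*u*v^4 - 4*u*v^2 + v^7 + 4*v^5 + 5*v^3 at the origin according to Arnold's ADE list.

D4

The Hessian of f at 0 has rank 0. Corank 2; j^3 = v*(u^2 - 4*u*v + 5*v^2) splits into three distinct lines over C (the quadratic factor has nonzero discriminant), so D_4.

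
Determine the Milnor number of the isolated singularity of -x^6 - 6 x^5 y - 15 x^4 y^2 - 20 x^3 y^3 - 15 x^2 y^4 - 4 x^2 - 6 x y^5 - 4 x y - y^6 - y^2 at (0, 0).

5

The Hessian of f at 0 has rank 1. Corank 1: A-series; mu = 5 gives A_5.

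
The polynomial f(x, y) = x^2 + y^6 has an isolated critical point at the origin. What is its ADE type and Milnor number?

Type A_{5}, Milnor number mu = 5.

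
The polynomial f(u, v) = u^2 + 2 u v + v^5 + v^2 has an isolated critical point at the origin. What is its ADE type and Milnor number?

Type A_4, Milnor number mu = 4.

The Hessian of f at 0 is [[2, 2], [2, 2]] with rank 1, so corank 1. A Groebner basis of the Jacobian ideal J(f) in C{u,v} is {v^4, u + v}; counting standard monomials gives mu = 4. Corank 1: A-series; mu = 4 gives A_4.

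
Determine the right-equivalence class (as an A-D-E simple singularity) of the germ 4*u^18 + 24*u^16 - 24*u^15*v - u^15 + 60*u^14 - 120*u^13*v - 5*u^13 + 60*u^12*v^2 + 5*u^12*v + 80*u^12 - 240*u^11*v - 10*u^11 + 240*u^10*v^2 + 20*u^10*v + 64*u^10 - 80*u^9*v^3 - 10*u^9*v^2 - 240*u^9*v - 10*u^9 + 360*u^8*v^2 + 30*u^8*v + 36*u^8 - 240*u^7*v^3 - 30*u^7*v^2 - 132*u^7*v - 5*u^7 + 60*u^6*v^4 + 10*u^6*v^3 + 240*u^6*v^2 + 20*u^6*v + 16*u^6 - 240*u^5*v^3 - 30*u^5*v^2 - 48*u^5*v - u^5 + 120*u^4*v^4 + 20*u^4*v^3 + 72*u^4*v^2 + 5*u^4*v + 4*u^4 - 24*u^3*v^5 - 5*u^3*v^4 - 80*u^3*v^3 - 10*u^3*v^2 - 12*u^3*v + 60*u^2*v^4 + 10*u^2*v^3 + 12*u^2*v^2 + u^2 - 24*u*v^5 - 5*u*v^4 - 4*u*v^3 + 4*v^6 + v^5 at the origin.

A_{4}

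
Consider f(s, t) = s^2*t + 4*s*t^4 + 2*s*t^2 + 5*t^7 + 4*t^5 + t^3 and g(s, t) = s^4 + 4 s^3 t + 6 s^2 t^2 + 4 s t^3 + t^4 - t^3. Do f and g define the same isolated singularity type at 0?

No.

The Hessian of f at 0 has rank 0. Corank 2; j^3 = t*(s + t)^2 has shape L^2 M (L != M), so D-series; mu = 8 gives D_8. The Hessian of g at 0 has rank 0. Corank 2; j^3 = -t^3 is a perfect cube, so E-series; the 4-jet and mu = 6 give E_6. f is D_8 but g is E_6, hence not right-equivalent.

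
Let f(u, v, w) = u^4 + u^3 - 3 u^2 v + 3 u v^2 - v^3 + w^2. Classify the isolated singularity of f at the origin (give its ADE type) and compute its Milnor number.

The Hessian of f at 0 is [[0, 0, 0], [0, 0, 0], [0, 0, 2]] with rank 1, so corank 2. A Groebner basis of the Jacobian ideal J(f) in C{u,v,w} is {v^4, u*v^2 - 2*v^3/3, u^2 - 2*u*v + v^2, w}; counting standard monomials gives mu = 6. Corank 2; j^3 = (u - v)^3 is a perfect cube, so E-series; the 4-jet and mu = 6 give E_6.

Type E_{6}, Milnor number mu = 6.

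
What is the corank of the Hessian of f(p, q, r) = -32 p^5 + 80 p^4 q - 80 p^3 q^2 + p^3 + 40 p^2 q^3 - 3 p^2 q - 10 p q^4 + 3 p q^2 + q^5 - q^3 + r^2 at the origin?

2

Hessian at 0 has rank 1.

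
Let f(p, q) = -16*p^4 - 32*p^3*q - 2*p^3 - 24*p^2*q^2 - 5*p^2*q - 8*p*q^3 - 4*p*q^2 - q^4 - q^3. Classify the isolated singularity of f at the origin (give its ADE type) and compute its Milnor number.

Type D_5, Milnor number mu = 5.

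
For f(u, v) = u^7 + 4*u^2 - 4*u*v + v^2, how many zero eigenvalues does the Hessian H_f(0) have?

Hessian at 0 has rank 1.

1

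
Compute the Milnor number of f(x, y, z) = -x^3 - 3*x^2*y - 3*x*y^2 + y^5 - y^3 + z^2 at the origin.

The Hessian of f at 0 has rank 1. Corank 2; j^3 = -(x + y)^3 is a perfect cube, so E-series; the 5-jet and mu = 8 give E_8.

8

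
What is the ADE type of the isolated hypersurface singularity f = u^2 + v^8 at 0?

A_{7}

The Hessian of f at 0 has rank 1. Corank 1: A-series; mu = 7 gives A_7.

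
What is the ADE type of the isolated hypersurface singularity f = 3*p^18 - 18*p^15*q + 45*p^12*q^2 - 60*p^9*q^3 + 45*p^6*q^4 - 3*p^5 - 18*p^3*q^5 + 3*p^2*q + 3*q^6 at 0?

D7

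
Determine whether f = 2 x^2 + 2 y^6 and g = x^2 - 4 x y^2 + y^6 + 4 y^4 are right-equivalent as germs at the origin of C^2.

Yes.

The Hessian of f at 0 is [[4, 0], [0, 0]] with rank 1, so corank 1. A Groebner basis of the Jacobian ideal J(f) in C{x,y} is {y^5, x}; counting standard monomials gives mu = 5. Corank 1: A-series; mu = 5 gives A_5. The Hessian of g at 0 is [[2, 0], [0, 0]] with rank 1, so corank 1. A Groebner basis of the Jacobian ideal J(g) in C{x,y} is {x^3, x^2*y, -x/2 + y^2}; counting standard monomials gives mu = 5. Corank 1: A-series; mu = 5 gives A_5. Both have type A_5, hence right-equivalent.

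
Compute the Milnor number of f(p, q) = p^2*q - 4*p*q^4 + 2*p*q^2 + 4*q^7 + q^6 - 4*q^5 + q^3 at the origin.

7

The Hessian of f at 0 is [[0, 0], [0, 0]] with rank 0, so corank 2. A Groebner basis of the Jacobian ideal J(f) in C{p,q} is {-p*q/2 + q^4 - q^2/2, p^3 + p^2 + 2*p*q + q^3 + q^2, p^2*q - 2*p^2/3 - 4*p*q/3 - q^3 - 2*q^2/3, p^2/3 + p*q^2 + 2*p*q/3 + q^3 + q^2/3}; counting standard monomials gives mu = 7. Corank 2; j^3 = q*(p + q)^2 has shape L^2 M (L != M), so D-series; mu = 7 gives D_7.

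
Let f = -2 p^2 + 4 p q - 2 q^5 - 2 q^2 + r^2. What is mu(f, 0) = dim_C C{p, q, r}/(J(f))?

4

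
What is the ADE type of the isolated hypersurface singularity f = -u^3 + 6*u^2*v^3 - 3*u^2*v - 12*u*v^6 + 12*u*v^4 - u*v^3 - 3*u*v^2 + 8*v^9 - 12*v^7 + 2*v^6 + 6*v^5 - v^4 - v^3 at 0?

E_7

The Hessian of f at 0 has rank 0. Corank 2; j^3 = -(u + v)^3 is a perfect cube, so E-series; the 4-jet and mu = 7 give E_7.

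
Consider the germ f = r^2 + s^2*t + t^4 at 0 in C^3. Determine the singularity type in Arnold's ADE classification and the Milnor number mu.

The Hessian of f at 0 has rank 1. Corank 2; j^3 = s^2*t has shape L^2 M (L != M), so D-series; mu = 5 gives D_5.

Type D_5, Milnor number mu = 5.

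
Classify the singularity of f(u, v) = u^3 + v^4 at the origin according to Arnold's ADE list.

E_6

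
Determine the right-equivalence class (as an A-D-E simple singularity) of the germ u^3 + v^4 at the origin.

E_6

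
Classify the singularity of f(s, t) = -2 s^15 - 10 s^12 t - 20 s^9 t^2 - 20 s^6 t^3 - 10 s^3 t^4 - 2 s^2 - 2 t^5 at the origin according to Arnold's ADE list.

The Hessian of f at 0 has rank 1. Corank 1: A-series; mu = 4 gives A_4.

A4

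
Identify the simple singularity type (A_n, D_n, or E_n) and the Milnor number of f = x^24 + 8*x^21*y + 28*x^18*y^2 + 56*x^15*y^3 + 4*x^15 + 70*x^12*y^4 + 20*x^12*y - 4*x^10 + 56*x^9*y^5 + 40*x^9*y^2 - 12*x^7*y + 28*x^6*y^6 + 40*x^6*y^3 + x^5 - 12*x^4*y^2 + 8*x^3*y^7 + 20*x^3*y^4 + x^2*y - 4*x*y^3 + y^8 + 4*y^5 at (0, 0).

Type D_9, Milnor number mu = 9.

The Hessian of f at 0 has rank 0. Corank 2; j^3 = x^2*y has shape L^2 M (L != M), so D-series; mu = 9 gives D_9.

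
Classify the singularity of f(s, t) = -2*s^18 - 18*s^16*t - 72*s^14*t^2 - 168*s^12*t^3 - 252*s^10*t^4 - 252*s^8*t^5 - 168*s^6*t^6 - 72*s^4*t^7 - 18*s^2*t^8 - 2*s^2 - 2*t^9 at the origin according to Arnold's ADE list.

The Hessian of f at 0 has rank 1. Corank 1: A-series; mu = 8 gives A_8.

A8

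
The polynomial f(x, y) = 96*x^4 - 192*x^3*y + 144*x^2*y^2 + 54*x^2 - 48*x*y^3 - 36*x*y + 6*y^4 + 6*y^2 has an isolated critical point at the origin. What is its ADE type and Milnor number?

Type A_3, Milnor number mu = 3.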